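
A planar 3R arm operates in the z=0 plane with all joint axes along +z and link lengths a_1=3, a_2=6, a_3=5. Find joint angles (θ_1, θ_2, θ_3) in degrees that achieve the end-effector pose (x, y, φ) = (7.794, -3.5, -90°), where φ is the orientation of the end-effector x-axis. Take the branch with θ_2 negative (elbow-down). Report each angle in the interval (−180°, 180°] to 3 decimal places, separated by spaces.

51.792 -60.007 -81.785

wrist centre = target − a_3·(cos φ, sin φ) = (7.7940, 1.5000)
cos θ_2 = (62.9964−3²−6²)/(2·3·6) = 0.4999; θ_2 = -60.0065° (elbow-down)
β = atan2(1.5000,7.7940) = 10.8937°; ψ = atan2(-5.1965,5.9994) = -40.8981°
θ_1 = β − ψ = 51.7918°
θ_3 = φ − θ_1 − θ_2 = -81.7852° (wrapped to (-180°,180°])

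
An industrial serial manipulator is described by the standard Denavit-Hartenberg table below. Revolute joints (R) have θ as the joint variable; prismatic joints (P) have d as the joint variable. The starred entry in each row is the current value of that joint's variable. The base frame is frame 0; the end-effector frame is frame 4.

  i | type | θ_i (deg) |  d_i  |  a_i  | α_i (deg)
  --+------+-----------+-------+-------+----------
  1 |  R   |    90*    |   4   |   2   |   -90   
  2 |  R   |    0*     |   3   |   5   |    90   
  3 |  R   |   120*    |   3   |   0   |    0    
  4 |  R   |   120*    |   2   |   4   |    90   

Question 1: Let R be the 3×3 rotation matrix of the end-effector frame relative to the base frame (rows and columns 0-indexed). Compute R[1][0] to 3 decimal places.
End-effector x-axis (col 0 of R) = (0.8660,-0.5000,0.0000)
R[1][0] = -0.5000

-0.500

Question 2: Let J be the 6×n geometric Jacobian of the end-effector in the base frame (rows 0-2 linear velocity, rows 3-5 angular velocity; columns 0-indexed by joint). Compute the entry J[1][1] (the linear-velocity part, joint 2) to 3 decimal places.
5.000

axis z_1 = (-1.0000,0.0000,0.0000); lever o_n−o_1 = (0.4641,3.0000,5.0000)
cross product → J_v[:, 1] = (0.0000,5.0000,-3.0000)
J_ω[:, 1] = z_1
entry J[1][1] = 5.0000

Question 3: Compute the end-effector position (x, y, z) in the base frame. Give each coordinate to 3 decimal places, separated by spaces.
after link 1: o_1 = (0.0000, 2.0000, 4.0000)
after link 2: o_2 = (-3.0000, 7.0000, 4.0000)
after link 3: o_3 = (-3.0000, 7.0000, 7.0000)
after link 4: o_4 = (0.4641, 5.0000, 9.0000)

0.464 5.000 9.000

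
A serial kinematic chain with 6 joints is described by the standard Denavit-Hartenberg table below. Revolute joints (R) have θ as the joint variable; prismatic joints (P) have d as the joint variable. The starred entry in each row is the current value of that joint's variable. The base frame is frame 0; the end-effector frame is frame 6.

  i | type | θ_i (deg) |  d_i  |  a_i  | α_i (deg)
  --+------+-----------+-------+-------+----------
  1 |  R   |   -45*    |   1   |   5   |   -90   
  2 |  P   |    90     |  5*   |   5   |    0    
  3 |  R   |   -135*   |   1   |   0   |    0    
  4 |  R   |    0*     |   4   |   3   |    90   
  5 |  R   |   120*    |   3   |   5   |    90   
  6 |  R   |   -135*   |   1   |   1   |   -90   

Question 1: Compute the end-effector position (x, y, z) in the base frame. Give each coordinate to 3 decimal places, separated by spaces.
after link 1: o_1 = (3.5355, -3.5355, 1.0000)
after link 2: o_2 = (7.0711, 0.0000, -4.0000)
after link 3: o_3 = (7.7782, 0.7071, -4.0000)
after link 4: o_4 = (12.1066, 2.0355, -1.8787)
after link 5: o_5 = (12.4185, 7.8474, -1.5251)
after link 6: o_6 = (13.3023, 6.8046, -1.1628)

13.302 6.805 -1.163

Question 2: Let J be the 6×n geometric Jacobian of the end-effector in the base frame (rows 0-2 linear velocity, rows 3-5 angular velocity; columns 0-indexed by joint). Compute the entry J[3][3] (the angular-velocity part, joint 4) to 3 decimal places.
0.707

axis z_3 = (0.7071,0.7071,0.0000); lever o_n−o_3 = (5.5242,6.0975,2.8372)
cross product → J_v[:, 3] = (2.0062,-2.0062,0.4054)
J_ω[:, 3] = z_3
entry J[3][3] = 0.7071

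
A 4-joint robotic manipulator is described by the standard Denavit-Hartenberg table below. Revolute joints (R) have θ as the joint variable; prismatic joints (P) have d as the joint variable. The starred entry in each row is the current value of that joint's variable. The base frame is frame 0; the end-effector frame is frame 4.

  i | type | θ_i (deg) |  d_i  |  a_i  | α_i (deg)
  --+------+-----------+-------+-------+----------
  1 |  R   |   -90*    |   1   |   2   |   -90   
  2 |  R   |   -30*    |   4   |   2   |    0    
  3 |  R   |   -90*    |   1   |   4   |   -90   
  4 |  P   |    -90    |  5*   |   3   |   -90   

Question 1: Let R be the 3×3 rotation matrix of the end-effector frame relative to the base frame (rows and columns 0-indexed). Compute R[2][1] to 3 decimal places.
End-effector y-axis (col 1 of R) = (-0.0000,0.8660,-0.5000)
R[2][1] = -0.5000

-0.500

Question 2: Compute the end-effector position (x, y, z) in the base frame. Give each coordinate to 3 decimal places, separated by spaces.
8.000 -6.062 7.964

after link 1: o_1 = (0.0000, -2.0000, 1.0000)
after link 2: o_2 = (4.0000, -3.7321, 2.0000)
after link 3: o_3 = (5.0000, -1.7321, 5.4641)
after link 4: o_4 = (8.0000, -6.0622, 7.9641)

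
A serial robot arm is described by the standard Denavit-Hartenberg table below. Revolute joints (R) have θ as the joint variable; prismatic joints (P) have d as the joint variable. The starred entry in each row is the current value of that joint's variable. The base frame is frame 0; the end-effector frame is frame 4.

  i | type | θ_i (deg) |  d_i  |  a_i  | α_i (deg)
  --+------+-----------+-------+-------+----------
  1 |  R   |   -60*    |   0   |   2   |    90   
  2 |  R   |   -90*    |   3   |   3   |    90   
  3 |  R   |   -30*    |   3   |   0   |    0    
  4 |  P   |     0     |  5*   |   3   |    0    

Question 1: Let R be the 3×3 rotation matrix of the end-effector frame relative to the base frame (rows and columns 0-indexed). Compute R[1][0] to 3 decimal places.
0.250

End-effector x-axis (col 0 of R) = (0.4330,0.2500,-0.8660)
R[1][0] = 0.2500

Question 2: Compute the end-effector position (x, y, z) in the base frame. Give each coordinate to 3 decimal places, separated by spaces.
after link 1: o_1 = (1.0000, -1.7321, 0.0000)
after link 2: o_2 = (-1.5981, -3.2321, -3.0000)
after link 3: o_3 = (-3.0981, -0.6340, -3.0000)
after link 4: o_4 = (-4.2990, 4.4462, -5.5981)

-4.299 4.446 -5.598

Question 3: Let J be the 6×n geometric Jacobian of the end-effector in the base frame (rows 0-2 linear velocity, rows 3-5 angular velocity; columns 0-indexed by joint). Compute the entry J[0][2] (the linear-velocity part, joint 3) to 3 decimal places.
-2.250

axis z_2 = (-0.5000,0.8660,-0.0000); lever o_n−o_2 = (-2.7010,7.6782,-2.5981)
cross product → J_v[:, 2] = (-2.2500,-1.2990,-1.5000)
J_ω[:, 2] = z_2
entry J[0][2] = -2.2500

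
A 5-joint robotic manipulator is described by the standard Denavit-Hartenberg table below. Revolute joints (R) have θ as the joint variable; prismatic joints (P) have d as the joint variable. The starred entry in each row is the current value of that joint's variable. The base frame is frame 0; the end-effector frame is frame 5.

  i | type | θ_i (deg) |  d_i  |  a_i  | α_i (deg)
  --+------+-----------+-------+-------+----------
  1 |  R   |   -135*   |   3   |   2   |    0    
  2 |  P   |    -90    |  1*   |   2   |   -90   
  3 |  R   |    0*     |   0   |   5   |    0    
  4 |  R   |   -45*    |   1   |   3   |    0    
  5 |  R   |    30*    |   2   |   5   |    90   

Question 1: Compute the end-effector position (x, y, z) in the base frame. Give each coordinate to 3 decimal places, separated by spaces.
after link 1: o_1 = (-1.4142, -1.4142, 3.0000)
after link 2: o_2 = (-2.8284, -0.0000, 4.0000)
after link 3: o_3 = (-6.3640, 3.5355, 4.0000)
after link 4: o_4 = (-8.5711, 4.3284, 6.1213)
after link 5: o_5 = (-13.4003, 6.3293, 7.4154)

-13.400 6.329 7.415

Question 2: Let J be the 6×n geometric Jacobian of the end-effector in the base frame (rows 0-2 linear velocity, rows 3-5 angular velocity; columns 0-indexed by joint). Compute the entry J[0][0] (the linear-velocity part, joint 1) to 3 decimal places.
axis z_0 = ẑ; lever o_n−o_0 = (-13.4003,6.3293,7.4154)
cross product → J_v[:, 0] = (-6.3293,-13.4003,0.0000)
J_ω[:, 0] = z_0
entry J[0][0] = -6.3293

-6.329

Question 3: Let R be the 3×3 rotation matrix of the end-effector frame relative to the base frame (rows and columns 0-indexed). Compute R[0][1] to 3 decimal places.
End-effector y-axis (col 1 of R) = (-0.7071,-0.7071,0.0000)
R[0][1] = -0.7071

-0.707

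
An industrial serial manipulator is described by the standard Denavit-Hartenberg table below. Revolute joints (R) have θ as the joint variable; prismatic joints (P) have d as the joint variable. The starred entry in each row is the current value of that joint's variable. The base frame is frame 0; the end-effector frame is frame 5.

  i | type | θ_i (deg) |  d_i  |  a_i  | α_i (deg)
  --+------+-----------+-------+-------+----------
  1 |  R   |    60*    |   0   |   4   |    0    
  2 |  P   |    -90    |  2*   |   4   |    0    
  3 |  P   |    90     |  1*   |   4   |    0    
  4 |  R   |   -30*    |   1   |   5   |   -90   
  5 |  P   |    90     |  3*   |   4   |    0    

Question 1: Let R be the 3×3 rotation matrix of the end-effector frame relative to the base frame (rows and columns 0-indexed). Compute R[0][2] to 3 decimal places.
End-effector z-axis (col 2 of R) = (-0.5000,0.8660,0.0000)
R[0][2] = -0.5000

-0.500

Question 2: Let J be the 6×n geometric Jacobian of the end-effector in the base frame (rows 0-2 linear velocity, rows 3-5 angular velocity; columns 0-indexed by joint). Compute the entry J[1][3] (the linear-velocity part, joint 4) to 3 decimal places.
2.830

axis z_3 = (0.0000,0.0000,1.0000); lever o_n−o_3 = (2.8301,5.0981,-3.0000)
cross product → J_v[:, 3] = (-5.0981,2.8301,0.0000)
J_ω[:, 3] = z_3
entry J[1][3] = 2.8301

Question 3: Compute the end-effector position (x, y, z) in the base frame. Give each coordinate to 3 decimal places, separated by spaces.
after link 1: o_1 = (2.0000, 3.4641, 0.0000)
after link 2: o_2 = (5.4641, 1.4641, 2.0000)
after link 3: o_3 = (7.4641, 4.9282, 3.0000)
after link 4: o_4 = (11.7942, 7.4282, 4.0000)
after link 5: o_5 = (10.2942, 10.0263, 0.0000)

10.294 10.026 0.000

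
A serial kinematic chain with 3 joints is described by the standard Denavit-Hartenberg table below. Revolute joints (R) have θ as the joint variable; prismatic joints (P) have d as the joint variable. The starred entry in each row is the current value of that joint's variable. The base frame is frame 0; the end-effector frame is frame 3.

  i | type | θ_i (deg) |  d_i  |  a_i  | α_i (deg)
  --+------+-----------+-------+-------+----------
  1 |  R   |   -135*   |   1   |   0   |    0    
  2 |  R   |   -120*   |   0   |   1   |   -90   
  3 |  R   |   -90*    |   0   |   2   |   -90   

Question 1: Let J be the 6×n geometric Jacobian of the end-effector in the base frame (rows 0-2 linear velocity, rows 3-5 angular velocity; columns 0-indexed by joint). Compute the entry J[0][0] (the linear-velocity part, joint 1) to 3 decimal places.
-0.966

axis z_0 = ẑ; lever o_n−o_0 = (-0.2588,0.9659,3.0000)
cross product → J_v[:, 0] = (-0.9659,-0.2588,0.0000)
J_ω[:, 0] = z_0
entry J[0][0] = -0.9659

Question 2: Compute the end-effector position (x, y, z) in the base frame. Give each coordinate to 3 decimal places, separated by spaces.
-0.259 0.966 3.000

after link 1: o_1 = (0.0000, 0.0000, 1.0000)
after link 2: o_2 = (-0.2588, 0.9659, 1.0000)
after link 3: o_3 = (-0.2588, 0.9659, 3.0000)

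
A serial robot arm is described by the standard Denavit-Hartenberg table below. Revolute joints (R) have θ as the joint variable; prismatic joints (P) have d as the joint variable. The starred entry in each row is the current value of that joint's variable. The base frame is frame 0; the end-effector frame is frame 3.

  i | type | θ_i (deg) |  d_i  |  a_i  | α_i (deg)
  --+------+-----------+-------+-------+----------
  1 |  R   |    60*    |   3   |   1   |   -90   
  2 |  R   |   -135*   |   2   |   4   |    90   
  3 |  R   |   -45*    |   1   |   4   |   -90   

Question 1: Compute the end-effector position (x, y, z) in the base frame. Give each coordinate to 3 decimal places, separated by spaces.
-1.550 -4.342 7.121

after link 1: o_1 = (0.5000, 0.8660, 3.0000)
after link 2: o_2 = (-2.6463, -0.5835, 5.8284)
after link 3: o_3 = (-1.5503, -4.3421, 7.1213)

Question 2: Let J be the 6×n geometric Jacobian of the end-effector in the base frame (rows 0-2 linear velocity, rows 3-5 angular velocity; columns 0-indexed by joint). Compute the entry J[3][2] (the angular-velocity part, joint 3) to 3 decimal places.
-0.354

axis z_2 = (-0.3536,-0.6124,-0.7071); lever o_n−o_2 = (1.0959,-3.7586,1.2929)
cross product → J_v[:, 2] = (-3.4495,-0.3178,2.0000)
J_ω[:, 2] = z_2
entry J[3][2] = -0.3536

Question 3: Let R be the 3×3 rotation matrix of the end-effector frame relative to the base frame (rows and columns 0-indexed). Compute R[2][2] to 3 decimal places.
0.500

End-effector z-axis (col 2 of R) = (-0.8624,-0.0795,0.5000)
R[2][2] = 0.5000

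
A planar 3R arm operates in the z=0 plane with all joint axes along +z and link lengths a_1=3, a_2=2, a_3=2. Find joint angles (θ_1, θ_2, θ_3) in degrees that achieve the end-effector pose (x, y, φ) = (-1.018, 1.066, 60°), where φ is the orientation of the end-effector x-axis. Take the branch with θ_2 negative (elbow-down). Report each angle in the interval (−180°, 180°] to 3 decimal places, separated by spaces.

-120.007 -134.992 -45.001

wrist centre = target − a_3·(cos φ, sin φ) = (-2.0180, -0.6661)
cos θ_2 = (4.5159−3²−2²)/(2·3·2) = -0.7070; θ_2 = -134.9917° (elbow-down)
β = atan2(-0.6661,-2.0180) = -161.7343°; ψ = atan2(-1.4144,1.5860) = -41.7272°
θ_1 = β − ψ = -120.0071°
θ_3 = φ − θ_1 − θ_2 = -45.0012° (wrapped to (-180°,180°])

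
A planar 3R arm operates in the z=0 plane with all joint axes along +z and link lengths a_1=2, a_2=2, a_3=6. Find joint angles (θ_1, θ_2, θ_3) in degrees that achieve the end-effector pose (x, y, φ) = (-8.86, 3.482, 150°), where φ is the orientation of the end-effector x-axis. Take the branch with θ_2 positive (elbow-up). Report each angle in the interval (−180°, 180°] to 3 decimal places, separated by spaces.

150.002 45.008 -45.009

wrist centre = target − a_3·(cos φ, sin φ) = (-3.6638, 0.4820)
cos θ_2 = (13.6561−2²−2²)/(2·2·2) = 0.7070; θ_2 = 45.0076° (elbow-up)
β = atan2(0.4820,-3.6638) = 172.5055°; ψ = atan2(1.4144,3.4140) = 22.5038°
θ_1 = β − ψ = 150.0016°
θ_3 = φ − θ_1 − θ_2 = -45.0093° (wrapped to (-180°,180°])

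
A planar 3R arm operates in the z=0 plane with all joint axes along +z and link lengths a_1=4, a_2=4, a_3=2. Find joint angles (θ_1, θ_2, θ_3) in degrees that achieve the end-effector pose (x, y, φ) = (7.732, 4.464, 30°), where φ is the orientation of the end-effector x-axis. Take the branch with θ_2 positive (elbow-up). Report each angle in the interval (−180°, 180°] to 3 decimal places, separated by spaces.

wrist centre = target − a_3·(cos φ, sin φ) = (5.9999, 3.4640)
cos θ_2 = (47.9987−4²−4²)/(2·4·4) = 0.5000; θ_2 = 60.0027° (elbow-up)
β = atan2(3.4640,5.9999) = 29.9995°; ψ = atan2(3.4642,5.9998) = 30.0014°
θ_1 = β − ψ = -0.0019°
θ_3 = φ − θ_1 − θ_2 = -30.0008° (wrapped to (-180°,180°])

-0.002 60.003 -30.001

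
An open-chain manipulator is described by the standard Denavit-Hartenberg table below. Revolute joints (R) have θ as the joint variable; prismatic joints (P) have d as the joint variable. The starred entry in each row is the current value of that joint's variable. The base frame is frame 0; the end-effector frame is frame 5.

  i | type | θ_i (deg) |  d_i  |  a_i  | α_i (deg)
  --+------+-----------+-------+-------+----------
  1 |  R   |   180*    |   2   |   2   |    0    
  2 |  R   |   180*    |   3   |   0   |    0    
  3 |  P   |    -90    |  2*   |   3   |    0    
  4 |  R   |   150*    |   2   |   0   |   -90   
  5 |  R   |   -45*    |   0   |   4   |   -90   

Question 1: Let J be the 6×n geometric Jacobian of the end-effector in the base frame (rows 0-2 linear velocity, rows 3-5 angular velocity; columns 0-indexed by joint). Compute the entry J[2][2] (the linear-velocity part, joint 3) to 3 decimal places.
1.000

prismatic axis z_2 = (0.0000,0.0000,1.0000)
J_v[:, 2] = z_2; J_ω[:, 2] = (0,0,0)
entry J[2][2] = 1.0000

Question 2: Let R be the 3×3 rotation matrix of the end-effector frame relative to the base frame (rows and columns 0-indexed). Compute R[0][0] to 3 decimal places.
0.354

End-effector x-axis (col 0 of R) = (0.3536,0.6124,0.7071)
R[0][0] = 0.3536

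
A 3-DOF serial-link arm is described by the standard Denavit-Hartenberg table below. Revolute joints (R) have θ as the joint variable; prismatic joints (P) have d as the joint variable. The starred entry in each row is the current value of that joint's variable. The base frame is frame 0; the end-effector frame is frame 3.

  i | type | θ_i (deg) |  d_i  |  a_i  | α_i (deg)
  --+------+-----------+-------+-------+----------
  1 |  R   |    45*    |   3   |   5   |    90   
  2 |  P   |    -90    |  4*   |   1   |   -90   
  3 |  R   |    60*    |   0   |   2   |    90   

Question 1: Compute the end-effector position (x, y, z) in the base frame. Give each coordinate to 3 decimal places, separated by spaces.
5.139 1.932 1.000

after link 1: o_1 = (3.5355, 3.5355, 3.0000)
after link 2: o_2 = (6.3640, 0.7071, 2.0000)
after link 3: o_3 = (5.1392, 1.9319, 1.0000)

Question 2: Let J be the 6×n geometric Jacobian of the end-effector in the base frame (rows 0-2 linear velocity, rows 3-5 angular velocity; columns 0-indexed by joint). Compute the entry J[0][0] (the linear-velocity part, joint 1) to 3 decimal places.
axis z_0 = ẑ; lever o_n−o_0 = (5.1392,1.9319,1.0000)
cross product → J_v[:, 0] = (-1.9319,5.1392,0.0000)
J_ω[:, 0] = z_0
entry J[0][0] = -1.9319

-1.932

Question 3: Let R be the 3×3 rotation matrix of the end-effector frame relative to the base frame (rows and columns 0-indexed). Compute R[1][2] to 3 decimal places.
End-effector z-axis (col 2 of R) = (0.3536,-0.3536,-0.8660)
R[1][2] = -0.3536

-0.354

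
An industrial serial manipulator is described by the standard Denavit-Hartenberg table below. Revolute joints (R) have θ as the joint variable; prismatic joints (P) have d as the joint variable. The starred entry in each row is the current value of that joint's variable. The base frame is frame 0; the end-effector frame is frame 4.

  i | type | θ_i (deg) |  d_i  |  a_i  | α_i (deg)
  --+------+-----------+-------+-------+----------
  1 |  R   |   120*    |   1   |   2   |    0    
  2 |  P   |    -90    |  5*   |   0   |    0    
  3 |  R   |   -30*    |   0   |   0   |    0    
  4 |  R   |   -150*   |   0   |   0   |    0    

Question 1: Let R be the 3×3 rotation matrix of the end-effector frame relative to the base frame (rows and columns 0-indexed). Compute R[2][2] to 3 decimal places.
End-effector z-axis (col 2 of R) = (0.0000,0.0000,1.0000)
R[2][2] = 1.0000

1.000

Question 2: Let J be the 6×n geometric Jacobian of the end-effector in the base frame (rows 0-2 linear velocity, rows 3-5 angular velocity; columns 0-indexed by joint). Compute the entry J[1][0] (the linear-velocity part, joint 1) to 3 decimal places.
-1.000

axis z_0 = ẑ; lever o_n−o_0 = (-1.0000,1.7321,6.0000)
cross product → J_v[:, 0] = (-1.7321,-1.0000,0.0000)
J_ω[:, 0] = z_0
entry J[1][0] = -1.0000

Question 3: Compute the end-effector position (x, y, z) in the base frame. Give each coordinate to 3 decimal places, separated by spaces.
after link 1: o_1 = (-1.0000, 1.7321, 1.0000)
after link 2: o_2 = (-1.0000, 1.7321, 6.0000)
after link 3: o_3 = (-1.0000, 1.7321, 6.0000)
after link 4: o_4 = (-1.0000, 1.7321, 6.0000)

-1.000 1.732 6.000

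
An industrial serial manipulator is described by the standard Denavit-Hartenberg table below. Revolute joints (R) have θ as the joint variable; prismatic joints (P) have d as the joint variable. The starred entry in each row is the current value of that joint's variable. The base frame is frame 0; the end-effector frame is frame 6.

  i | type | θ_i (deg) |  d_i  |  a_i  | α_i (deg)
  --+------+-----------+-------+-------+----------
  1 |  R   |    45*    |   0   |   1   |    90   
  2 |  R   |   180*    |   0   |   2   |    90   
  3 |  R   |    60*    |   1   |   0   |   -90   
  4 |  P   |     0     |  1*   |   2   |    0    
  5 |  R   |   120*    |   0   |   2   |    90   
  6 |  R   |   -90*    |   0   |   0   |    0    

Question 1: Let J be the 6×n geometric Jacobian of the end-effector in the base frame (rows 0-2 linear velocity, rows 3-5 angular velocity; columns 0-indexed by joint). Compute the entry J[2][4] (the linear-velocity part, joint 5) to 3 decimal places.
axis z_4 = (0.9659,0.2588,-0.0000); lever o_n−o_4 = (-0.2588,0.9659,-1.7321)
cross product → J_v[:, 4] = (-0.4483,1.6730,1.0000)
J_ω[:, 4] = z_4
entry J[2][4] = 1.0000

1.000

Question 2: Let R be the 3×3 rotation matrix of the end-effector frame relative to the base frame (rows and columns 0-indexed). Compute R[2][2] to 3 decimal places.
-0.500

End-effector z-axis (col 2 of R) = (0.2241,-0.8365,-0.5000)
R[2][2] = -0.5000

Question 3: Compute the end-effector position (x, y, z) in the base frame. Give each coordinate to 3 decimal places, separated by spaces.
0.518 -1.414 -0.732

after link 1: o_1 = (0.7071, 0.7071, 0.0000)
after link 2: o_2 = (-0.7071, -0.7071, 0.0000)
after link 3: o_3 = (-0.7071, -0.7071, 1.0000)
after link 4: o_4 = (0.7765, -2.3801, 1.0000)
after link 5: o_5 = (0.5176, -1.4142, -0.7321)
after link 6: o_6 = (0.5176, -1.4142, -0.7321)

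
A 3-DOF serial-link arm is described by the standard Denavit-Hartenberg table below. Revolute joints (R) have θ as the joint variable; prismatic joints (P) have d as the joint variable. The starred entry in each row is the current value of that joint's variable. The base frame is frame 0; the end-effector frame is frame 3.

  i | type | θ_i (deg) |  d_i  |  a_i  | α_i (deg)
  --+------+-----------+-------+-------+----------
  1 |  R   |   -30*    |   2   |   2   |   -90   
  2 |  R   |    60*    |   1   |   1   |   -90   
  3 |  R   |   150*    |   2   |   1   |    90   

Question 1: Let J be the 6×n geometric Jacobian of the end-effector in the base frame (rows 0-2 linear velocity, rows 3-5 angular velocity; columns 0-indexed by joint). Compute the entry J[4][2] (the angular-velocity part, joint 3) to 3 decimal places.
0.433

axis z_2 = (-0.7500,0.4330,-0.5000); lever o_n−o_2 = (-2.1250,0.6495,-0.2500)
cross product → J_v[:, 2] = (0.2165,0.8750,0.4330)
J_ω[:, 2] = z_2
entry J[4][2] = 0.4330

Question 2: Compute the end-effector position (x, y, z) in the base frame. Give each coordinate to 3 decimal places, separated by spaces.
0.540 0.266 0.884

after link 1: o_1 = (1.7321, -1.0000, 2.0000)
after link 2: o_2 = (2.6651, -0.3840, 1.1340)
after link 3: o_3 = (0.5401, 0.2655, 0.8840)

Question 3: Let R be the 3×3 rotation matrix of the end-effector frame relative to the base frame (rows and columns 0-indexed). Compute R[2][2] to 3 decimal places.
-0.433

End-effector z-axis (col 2 of R) = (-0.2165,-0.8750,-0.4330)
R[2][2] = -0.4330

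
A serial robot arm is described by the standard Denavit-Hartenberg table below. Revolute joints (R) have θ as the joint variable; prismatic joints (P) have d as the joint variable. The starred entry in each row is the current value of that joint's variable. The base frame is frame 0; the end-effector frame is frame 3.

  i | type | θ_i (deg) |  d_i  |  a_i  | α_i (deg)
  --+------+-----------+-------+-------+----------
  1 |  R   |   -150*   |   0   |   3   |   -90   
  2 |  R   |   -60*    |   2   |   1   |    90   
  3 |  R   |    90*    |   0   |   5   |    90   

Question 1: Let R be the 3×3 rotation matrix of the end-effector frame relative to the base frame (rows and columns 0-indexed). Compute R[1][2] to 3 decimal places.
-0.250

End-effector z-axis (col 2 of R) = (-0.4330,-0.2500,0.8660)
R[1][2] = -0.2500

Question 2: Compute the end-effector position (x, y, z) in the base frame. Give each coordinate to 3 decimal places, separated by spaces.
after link 1: o_1 = (-2.5981, -1.5000, 0.0000)
after link 2: o_2 = (-2.0311, -3.4821, 0.8660)
after link 3: o_3 = (0.4689, -7.8122, 0.8660)

0.469 -7.812 0.866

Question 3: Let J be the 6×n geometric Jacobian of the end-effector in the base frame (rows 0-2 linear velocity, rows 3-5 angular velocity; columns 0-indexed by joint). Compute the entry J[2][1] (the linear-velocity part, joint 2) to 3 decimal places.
axis z_1 = (0.5000,-0.8660,0.0000); lever o_n−o_1 = (3.0670,-6.3122,0.8660)
cross product → J_v[:, 1] = (-0.7500,-0.4330,-0.5000)
J_ω[:, 1] = z_1
entry J[2][1] = -0.5000

-0.500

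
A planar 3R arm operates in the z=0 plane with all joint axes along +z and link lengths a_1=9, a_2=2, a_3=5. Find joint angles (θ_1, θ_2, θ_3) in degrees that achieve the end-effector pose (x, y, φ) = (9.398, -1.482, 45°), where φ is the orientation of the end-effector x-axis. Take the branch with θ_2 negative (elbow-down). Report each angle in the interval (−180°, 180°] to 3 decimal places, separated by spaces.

-29.999 -135.000 -150.001

wrist centre = target − a_3·(cos φ, sin φ) = (5.8625, -5.0175)
cos θ_2 = (59.5442−9²−2²)/(2·9·2) = -0.7071; θ_2 = -135.0000° (elbow-down)
β = atan2(-5.0175,5.8625) = -40.5594°; ψ = atan2(-1.4142,7.5858) = -10.5604°
θ_1 = β − ψ = -29.9990°
θ_3 = φ − θ_1 − θ_2 = -150.0010° (wrapped to (-180°,180°])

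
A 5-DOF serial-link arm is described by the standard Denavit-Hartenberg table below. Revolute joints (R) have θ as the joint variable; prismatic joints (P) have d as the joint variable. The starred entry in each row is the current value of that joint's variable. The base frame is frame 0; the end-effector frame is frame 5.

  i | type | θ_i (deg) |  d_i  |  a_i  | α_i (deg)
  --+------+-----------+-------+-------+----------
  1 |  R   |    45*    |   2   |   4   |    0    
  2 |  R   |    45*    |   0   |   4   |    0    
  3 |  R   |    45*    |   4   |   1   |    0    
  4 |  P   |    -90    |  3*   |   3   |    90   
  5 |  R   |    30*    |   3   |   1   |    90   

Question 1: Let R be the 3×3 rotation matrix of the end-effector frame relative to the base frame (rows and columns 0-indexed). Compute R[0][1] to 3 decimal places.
End-effector y-axis (col 1 of R) = (0.7071,-0.7071,0.0000)
R[0][1] = 0.7071

0.707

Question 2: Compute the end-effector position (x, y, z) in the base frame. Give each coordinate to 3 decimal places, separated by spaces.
after link 1: o_1 = (2.8284, 2.8284, 2.0000)
after link 2: o_2 = (2.8284, 6.8284, 2.0000)
after link 3: o_3 = (2.1213, 7.5355, 6.0000)
after link 4: o_4 = (4.2426, 9.6569, 9.0000)
after link 5: o_5 = (6.9763, 8.1479, 9.5000)

6.976 8.148 9.500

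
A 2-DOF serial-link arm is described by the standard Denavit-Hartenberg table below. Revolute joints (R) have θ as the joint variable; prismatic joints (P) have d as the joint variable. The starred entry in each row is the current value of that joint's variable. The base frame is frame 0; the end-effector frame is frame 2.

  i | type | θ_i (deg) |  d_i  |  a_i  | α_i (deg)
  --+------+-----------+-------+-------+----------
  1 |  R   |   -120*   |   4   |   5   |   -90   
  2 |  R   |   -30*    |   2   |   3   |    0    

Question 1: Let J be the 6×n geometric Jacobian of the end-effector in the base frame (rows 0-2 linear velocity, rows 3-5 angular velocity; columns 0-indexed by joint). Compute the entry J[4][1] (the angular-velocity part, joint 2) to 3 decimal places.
-0.500

axis z_1 = (0.8660,-0.5000,0.0000); lever o_n−o_1 = (0.4330,-3.2500,1.5000)
cross product → J_v[:, 1] = (-0.7500,-1.2990,-2.5981)
J_ω[:, 1] = z_1
entry J[4][1] = -0.5000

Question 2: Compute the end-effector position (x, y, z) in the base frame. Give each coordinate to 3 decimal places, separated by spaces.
after link 1: o_1 = (-2.5000, -4.3301, 4.0000)
after link 2: o_2 = (-2.0670, -7.5801, 5.5000)

-2.067 -7.580 5.500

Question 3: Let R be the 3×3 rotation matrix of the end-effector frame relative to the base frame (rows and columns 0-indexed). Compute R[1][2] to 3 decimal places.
-0.500

End-effector z-axis (col 2 of R) = (0.8660,-0.5000,0.0000)
R[1][2] = -0.5000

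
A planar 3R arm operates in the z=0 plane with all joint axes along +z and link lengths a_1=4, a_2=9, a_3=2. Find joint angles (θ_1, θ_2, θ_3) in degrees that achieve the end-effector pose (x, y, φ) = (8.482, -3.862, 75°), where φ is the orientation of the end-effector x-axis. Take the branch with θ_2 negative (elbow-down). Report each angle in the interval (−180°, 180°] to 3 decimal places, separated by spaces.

30.003 -90.000 134.997

wrist centre = target − a_3·(cos φ, sin φ) = (7.9644, -5.7939)
cos θ_2 = (96.9998−4²−9²)/(2·4·9) = -0.0000; θ_2 = -90.0002° (elbow-down)
β = atan2(-5.7939,7.9644) = -36.0348°; ψ = atan2(-9.0000,4.0000) = -66.0377°
θ_1 = β − ψ = 30.0028°
θ_3 = φ − θ_1 − θ_2 = 134.9974° (wrapped to (-180°,180°])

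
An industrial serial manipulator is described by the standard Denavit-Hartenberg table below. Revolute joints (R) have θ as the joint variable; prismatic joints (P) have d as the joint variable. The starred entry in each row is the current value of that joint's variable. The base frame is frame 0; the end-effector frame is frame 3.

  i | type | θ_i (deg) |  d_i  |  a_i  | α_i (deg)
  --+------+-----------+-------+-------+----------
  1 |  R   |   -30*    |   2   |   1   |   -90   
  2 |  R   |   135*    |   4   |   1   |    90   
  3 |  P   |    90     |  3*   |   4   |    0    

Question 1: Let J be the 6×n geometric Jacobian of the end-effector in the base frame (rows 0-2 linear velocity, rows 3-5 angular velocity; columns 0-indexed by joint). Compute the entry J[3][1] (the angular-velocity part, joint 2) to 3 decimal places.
0.500

axis z_1 = (0.5000,0.8660,0.0000); lever o_n−o_1 = (5.2247,6.2211,-2.8284)
cross product → J_v[:, 1] = (-2.4495,1.4142,-1.4142)
J_ω[:, 1] = z_1
entry J[3][1] = 0.5000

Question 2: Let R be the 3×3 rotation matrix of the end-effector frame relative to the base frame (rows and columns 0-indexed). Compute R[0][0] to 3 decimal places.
0.500

End-effector x-axis (col 0 of R) = (0.5000,0.8660,0.0000)
R[0][0] = 0.5000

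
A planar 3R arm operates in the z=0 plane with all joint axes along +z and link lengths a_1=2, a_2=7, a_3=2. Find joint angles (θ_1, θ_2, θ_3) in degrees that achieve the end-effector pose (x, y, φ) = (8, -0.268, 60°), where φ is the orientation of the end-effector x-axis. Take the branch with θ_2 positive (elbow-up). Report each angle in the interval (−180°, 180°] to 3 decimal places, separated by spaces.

wrist centre = target − a_3·(cos φ, sin φ) = (7.0000, -2.0001)
cos θ_2 = (53.0002−2²−7²)/(2·2·7) = 0.0000; θ_2 = 89.9996° (elbow-up)
β = atan2(-2.0001,7.0000) = -15.9458°; ψ = atan2(7.0000,2.0001) = 74.0542°
θ_1 = β − ψ = -90.0000°
θ_3 = φ − θ_1 − θ_2 = 60.0004° (wrapped to (-180°,180°])

-90.000 90.000 60.000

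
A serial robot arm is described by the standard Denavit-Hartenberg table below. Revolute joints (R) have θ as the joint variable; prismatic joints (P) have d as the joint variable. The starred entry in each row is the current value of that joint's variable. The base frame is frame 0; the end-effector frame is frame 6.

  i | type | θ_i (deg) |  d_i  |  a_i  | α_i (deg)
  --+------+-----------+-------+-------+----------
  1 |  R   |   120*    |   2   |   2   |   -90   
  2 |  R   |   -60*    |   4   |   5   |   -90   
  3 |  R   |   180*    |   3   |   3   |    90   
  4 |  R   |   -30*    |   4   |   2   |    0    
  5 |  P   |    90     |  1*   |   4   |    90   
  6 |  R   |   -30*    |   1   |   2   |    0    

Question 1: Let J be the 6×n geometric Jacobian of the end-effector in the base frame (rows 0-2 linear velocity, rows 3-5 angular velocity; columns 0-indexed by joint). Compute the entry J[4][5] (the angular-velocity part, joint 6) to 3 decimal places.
-0.750

axis z_5 = (0.4330,-0.7500,-0.5000); lever o_n−o_5 = (-0.8660,-0.5000,-2.0000)
cross product → J_v[:, 5] = (1.2500,1.2990,-0.8660)
J_ω[:, 5] = z_5
entry J[4][5] = -0.7500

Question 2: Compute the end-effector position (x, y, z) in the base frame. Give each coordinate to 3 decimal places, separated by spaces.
after link 1: o_1 = (-1.0000, 1.7321, 2.0000)
after link 2: o_2 = (-5.7141, 1.8971, 6.3301)
after link 3: o_3 = (-6.2631, 2.8481, 2.2321)
after link 4: o_4 = (-1.9330, 3.3481, 1.2321)
after link 5: o_5 = (-2.0670, 5.5801, -2.2321)
after link 6: o_6 = (-2.9330, 5.0801, -4.2321)

-2.933 5.080 -4.232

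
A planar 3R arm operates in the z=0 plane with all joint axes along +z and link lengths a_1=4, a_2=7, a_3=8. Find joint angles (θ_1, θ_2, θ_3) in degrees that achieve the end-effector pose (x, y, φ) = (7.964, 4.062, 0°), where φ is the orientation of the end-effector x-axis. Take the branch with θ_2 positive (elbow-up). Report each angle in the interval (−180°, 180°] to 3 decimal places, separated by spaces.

wrist centre = target − a_3·(cos φ, sin φ) = (-0.0360, 4.0620)
cos θ_2 = (16.5011−4²−7²)/(2·4·7) = -0.8661; θ_2 = 150.0029° (elbow-up)
β = atan2(4.0620,-0.0360) = 90.5078°; ψ = atan2(3.4997,-2.0624) = 120.5107°
θ_1 = β − ψ = -30.0030°
θ_3 = φ − θ_1 − θ_2 = -120.0000° (wrapped to (-180°,180°])

-30.003 150.003 -120.000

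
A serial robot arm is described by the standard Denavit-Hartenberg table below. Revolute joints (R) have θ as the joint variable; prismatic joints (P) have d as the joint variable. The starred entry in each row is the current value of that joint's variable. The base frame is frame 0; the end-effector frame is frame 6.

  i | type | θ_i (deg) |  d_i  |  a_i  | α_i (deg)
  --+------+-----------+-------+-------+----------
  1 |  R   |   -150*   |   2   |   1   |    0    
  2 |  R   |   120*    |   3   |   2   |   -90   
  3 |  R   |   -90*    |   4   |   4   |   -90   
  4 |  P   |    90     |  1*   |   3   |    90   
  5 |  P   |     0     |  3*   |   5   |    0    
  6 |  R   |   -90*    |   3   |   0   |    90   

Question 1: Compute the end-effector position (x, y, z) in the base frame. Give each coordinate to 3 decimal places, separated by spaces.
after link 1: o_1 = (-0.8660, -0.5000, 2.0000)
after link 2: o_2 = (0.8660, -1.5000, 5.0000)
after link 3: o_3 = (2.8660, 1.9641, 9.0000)
after link 4: o_4 = (2.2321, -1.1340, 9.0000)
after link 5: o_5 = (-0.2679, -5.4641, 12.0000)
after link 6: o_6 = (-0.2679, -5.4641, 15.0000)

-0.268 -5.464 15.000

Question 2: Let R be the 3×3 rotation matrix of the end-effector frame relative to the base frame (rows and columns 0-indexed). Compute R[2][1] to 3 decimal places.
1.000

End-effector y-axis (col 1 of R) = (0.0000,-0.0000,1.0000)
R[2][1] = 1.0000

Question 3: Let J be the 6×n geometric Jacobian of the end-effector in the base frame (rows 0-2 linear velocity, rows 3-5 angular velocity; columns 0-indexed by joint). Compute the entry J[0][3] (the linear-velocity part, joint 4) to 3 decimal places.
0.866

prismatic axis z_3 = (0.8660,-0.5000,-0.0000)
J_v[:, 3] = z_3; J_ω[:, 3] = (0,0,0)
entry J[0][3] = 0.8660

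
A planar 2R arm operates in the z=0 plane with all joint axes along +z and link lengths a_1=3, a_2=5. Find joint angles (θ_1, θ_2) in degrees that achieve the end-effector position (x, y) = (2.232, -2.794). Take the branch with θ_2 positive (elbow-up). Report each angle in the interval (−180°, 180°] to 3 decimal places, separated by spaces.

cos θ_2 = (12.7883−3²−5²)/(2·3·5) = -0.7071; θ_2 = 134.9960° (elbow-up)
β = atan2(-2.7940,2.2320) = -51.3802°; ψ = atan2(3.5358,-0.5353) = 98.6088°
θ_1 = β − ψ = -149.9890°

-149.989 134.996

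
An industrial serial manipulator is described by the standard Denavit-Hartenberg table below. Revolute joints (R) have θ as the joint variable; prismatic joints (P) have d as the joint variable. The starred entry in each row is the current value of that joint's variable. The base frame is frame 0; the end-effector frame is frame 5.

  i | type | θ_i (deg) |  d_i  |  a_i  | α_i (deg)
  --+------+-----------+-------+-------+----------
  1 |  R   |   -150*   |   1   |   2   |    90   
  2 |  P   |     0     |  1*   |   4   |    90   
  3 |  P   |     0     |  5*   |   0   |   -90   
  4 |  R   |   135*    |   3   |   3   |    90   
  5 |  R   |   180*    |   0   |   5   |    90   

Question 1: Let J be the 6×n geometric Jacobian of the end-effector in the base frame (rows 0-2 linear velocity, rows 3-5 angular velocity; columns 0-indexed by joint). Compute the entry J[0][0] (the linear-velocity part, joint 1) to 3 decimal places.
axis z_0 = ẑ; lever o_n−o_0 = (-8.4209,-0.2430,-5.4142)
cross product → J_v[:, 0] = (0.2430,-8.4209,0.0000)
J_ω[:, 0] = z_0
entry J[0][0] = 0.2430

0.243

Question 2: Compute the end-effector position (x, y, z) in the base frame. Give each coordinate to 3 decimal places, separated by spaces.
after link 1: o_1 = (-1.7321, -1.0000, 1.0000)
after link 2: o_2 = (-5.6962, -2.1340, 1.0000)
after link 3: o_3 = (-5.6962, -2.1340, -4.0000)
after link 4: o_4 = (-5.3590, 1.5248, -1.8787)
after link 5: o_5 = (-8.4209, -0.2430, -5.4142)

-8.421 -0.243 -5.414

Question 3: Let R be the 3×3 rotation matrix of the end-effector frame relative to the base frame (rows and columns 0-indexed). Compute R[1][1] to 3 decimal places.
-0.354

End-effector y-axis (col 1 of R) = (-0.6124,-0.3536,0.7071)
R[1][1] = -0.3536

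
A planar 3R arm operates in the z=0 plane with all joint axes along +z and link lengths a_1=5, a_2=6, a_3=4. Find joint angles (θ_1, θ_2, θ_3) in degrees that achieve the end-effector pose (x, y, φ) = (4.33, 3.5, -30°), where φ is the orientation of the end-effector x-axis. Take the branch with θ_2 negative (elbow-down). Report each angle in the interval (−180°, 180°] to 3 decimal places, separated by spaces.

wrist centre = target − a_3·(cos φ, sin φ) = (0.8659, 5.5000)
cos θ_2 = (30.9998−5²−6²)/(2·5·6) = -0.5000; θ_2 = -120.0002° (elbow-down)
β = atan2(5.5000,0.8659) = 81.0530°; ψ = atan2(-5.1961,2.0000) = -68.9484°
θ_1 = β − ψ = 150.0015°
θ_3 = φ − θ_1 − θ_2 = -60.0012° (wrapped to (-180°,180°])

150.001 -120.000 -60.001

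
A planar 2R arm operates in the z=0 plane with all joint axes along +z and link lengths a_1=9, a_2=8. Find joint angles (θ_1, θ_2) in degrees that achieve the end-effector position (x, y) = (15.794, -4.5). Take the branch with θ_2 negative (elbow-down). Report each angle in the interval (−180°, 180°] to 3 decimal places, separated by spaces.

cos θ_2 = (269.7004−9²−8²)/(2·9·8) = 0.8660; θ_2 = -30.0057° (elbow-down)
β = atan2(-4.5000,15.7940) = -15.9032°; ψ = atan2(-4.0007,15.9278) = -14.0997°
θ_1 = β − ψ = -1.8035°

-1.804 -30.006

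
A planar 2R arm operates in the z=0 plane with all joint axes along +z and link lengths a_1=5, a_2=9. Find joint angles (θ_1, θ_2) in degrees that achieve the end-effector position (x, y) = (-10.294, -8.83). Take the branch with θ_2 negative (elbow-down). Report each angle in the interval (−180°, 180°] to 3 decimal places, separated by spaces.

cos θ_2 = (183.9353−5²−9²)/(2·5·9) = 0.8659; θ_2 = -30.0088° (elbow-down)
β = atan2(-8.8300,-10.2940) = -139.3776°; ψ = atan2(-4.5012,12.7935) = -19.3836°
θ_1 = β − ψ = -119.9940°

-119.994 -30.009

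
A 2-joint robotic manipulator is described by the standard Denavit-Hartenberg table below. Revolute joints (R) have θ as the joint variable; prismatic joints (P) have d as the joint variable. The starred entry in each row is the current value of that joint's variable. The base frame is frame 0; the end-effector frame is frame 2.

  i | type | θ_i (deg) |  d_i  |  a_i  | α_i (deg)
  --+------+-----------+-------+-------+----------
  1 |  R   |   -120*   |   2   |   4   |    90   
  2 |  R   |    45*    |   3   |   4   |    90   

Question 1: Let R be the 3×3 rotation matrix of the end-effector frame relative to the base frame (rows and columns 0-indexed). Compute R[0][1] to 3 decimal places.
End-effector y-axis (col 1 of R) = (-0.8660,0.5000,0.0000)
R[0][1] = -0.8660

-0.866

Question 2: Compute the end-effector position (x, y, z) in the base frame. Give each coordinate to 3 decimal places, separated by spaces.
-6.012 -4.414 4.828

after link 1: o_1 = (-2.0000, -3.4641, 2.0000)
after link 2: o_2 = (-6.0123, -4.4136, 4.8284)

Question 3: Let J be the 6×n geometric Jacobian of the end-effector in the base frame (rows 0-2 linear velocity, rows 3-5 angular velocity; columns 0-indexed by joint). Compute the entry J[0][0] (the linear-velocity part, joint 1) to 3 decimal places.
axis z_0 = ẑ; lever o_n−o_0 = (-6.0123,-4.4136,4.8284)
cross product → J_v[:, 0] = (4.4136,-6.0123,0.0000)
J_ω[:, 0] = z_0
entry J[0][0] = 4.4136

4.414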